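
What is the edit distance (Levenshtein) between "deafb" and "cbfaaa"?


Computing edit distance: "deafb" -> "cbfaaa"
DP table:
           c    b    f    a    a    a
      0    1    2    3    4    5    6
  d   1    1    2    3    4    5    6
  e   2    2    2    3    4    5    6
  a   3    3    3    3    3    4    5
  f   4    4    4    3    4    4    5
  b   5    5    4    4    4    5    5
Edit distance = dp[5][6] = 5

5


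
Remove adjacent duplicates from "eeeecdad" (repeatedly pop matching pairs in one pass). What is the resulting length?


Input: eeeecdad
Stack-based adjacent duplicate removal:
  Read 'e': push. Stack: e
  Read 'e': matches stack top 'e' => pop. Stack: (empty)
  Read 'e': push. Stack: e
  Read 'e': matches stack top 'e' => pop. Stack: (empty)
  Read 'c': push. Stack: c
  Read 'd': push. Stack: cd
  Read 'a': push. Stack: cda
  Read 'd': push. Stack: cdad
Final stack: "cdad" (length 4)

4


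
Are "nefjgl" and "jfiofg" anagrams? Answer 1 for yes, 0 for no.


Strings: "nefjgl", "jfiofg"
Sorted first:  efgjln
Sorted second: ffgijo
Differ at position 0: 'e' vs 'f' => not anagrams

0


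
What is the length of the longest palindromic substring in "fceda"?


Input: "fceda"
Checking substrings for palindromes:
  No multi-char palindromic substrings found
Longest palindromic substring: "f" with length 1

1


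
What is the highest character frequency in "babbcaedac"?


Input: babbcaedac
Character counts:
  'a': 3
  'b': 3
  'c': 2
  'd': 1
  'e': 1
Maximum frequency: 3

3


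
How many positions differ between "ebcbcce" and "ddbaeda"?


Comparing "ebcbcce" and "ddbaeda" position by position:
  Position 0: 'e' vs 'd' => DIFFER
  Position 1: 'b' vs 'd' => DIFFER
  Position 2: 'c' vs 'b' => DIFFER
  Position 3: 'b' vs 'a' => DIFFER
  Position 4: 'c' vs 'e' => DIFFER
  Position 5: 'c' vs 'd' => DIFFER
  Position 6: 'e' vs 'a' => DIFFER
Positions that differ: 7

7


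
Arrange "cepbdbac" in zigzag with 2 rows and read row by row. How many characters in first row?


Zigzag "cepbdbac" into 2 rows:
Placing characters:
  'c' => row 0
  'e' => row 1
  'p' => row 0
  'b' => row 1
  'd' => row 0
  'b' => row 1
  'a' => row 0
  'c' => row 1
Rows:
  Row 0: "cpda"
  Row 1: "ebbc"
First row length: 4

4


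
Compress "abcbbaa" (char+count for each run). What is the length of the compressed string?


Input: abcbbaa
Runs:
  'a' x 1 => "a1"
  'b' x 1 => "b1"
  'c' x 1 => "c1"
  'b' x 2 => "b2"
  'a' x 2 => "a2"
Compressed: "a1b1c1b2a2"
Compressed length: 10

10


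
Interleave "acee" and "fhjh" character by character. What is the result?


Interleaving "acee" and "fhjh":
  Position 0: 'a' from first, 'f' from second => "af"
  Position 1: 'c' from first, 'h' from second => "ch"
  Position 2: 'e' from first, 'j' from second => "ej"
  Position 3: 'e' from first, 'h' from second => "eh"
Result: afchejeh

afchejeh


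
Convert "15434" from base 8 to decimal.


Input: "15434" in base 8
Positional expansion:
  Digit '1' (value 1) x 8^4 = 4096
  Digit '5' (value 5) x 8^3 = 2560
  Digit '4' (value 4) x 8^2 = 256
  Digit '3' (value 3) x 8^1 = 24
  Digit '4' (value 4) x 8^0 = 4
Sum = 6940

6940


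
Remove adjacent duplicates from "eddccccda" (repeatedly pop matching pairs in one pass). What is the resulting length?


Input: eddccccda
Stack-based adjacent duplicate removal:
  Read 'e': push. Stack: e
  Read 'd': push. Stack: ed
  Read 'd': matches stack top 'd' => pop. Stack: e
  Read 'c': push. Stack: ec
  Read 'c': matches stack top 'c' => pop. Stack: e
  Read 'c': push. Stack: ec
  Read 'c': matches stack top 'c' => pop. Stack: e
  Read 'd': push. Stack: ed
  Read 'a': push. Stack: eda
Final stack: "eda" (length 3)

3


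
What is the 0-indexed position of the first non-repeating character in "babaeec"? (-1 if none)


Input: babaeec
Character frequencies:
  'a': 2
  'b': 2
  'c': 1
  'e': 2
Scanning left to right for freq == 1:
  Position 0 ('b'): freq=2, skip
  Position 1 ('a'): freq=2, skip
  Position 2 ('b'): freq=2, skip
  Position 3 ('a'): freq=2, skip
  Position 4 ('e'): freq=2, skip
  Position 5 ('e'): freq=2, skip
  Position 6 ('c'): unique! => answer = 6

6


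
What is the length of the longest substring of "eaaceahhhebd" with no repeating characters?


Input: "eaaceahhhebd"
Sliding window (track last position of each char):
  Position 0 ('e'): window [0,0] length 1 -- new best
  Position 1 ('a'): window [0,1] length 2 -- new best
  Position 2 ('a'): repeat (last at 1), move window start to 2
  Position 2 ('a'): window [2,2] length 1
  Position 3 ('c'): window [2,3] length 2
  Position 4 ('e'): window [2,4] length 3 -- new best
  Position 5 ('a'): repeat (last at 2), move window start to 3
  Position 5 ('a'): window [3,5] length 3
  Position 6 ('h'): window [3,6] length 4 -- new best
  Position 7 ('h'): repeat (last at 6), move window start to 7
  Position 7 ('h'): window [7,7] length 1
  Position 8 ('h'): repeat (last at 7), move window start to 8
  Position 8 ('h'): window [8,8] length 1
  Position 9 ('e'): window [8,9] length 2
  Position 10 ('b'): window [8,10] length 3
  Position 11 ('d'): window [8,11] length 4
Longest substring with no repeats: "ceah" with length 4

4


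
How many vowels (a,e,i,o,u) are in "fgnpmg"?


Input: fgnpmg
Checking each character:
  'f' at position 0: consonant
  'g' at position 1: consonant
  'n' at position 2: consonant
  'p' at position 3: consonant
  'm' at position 4: consonant
  'g' at position 5: consonant
Total vowels: 0

0


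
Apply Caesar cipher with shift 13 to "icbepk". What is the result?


Caesar cipher: shift "icbepk" by 13
  'i' (pos 8) + 13 = pos 21 = 'v'
  'c' (pos 2) + 13 = pos 15 = 'p'
  'b' (pos 1) + 13 = pos 14 = 'o'
  'e' (pos 4) + 13 = pos 17 = 'r'
  'p' (pos 15) + 13 = pos 2 = 'c'
  'k' (pos 10) + 13 = pos 23 = 'x'
Result: vporcx

vporcx


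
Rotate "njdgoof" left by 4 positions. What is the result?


Input: "njdgoof", rotate left by 4
First 4 characters: "njdg"
Remaining characters: "oof"
Concatenate remaining + first: "oof" + "njdg" = "oofnjdg"

oofnjdg


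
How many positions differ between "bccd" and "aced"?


Comparing "bccd" and "aced" position by position:
  Position 0: 'b' vs 'a' => DIFFER
  Position 1: 'c' vs 'c' => same
  Position 2: 'c' vs 'e' => DIFFER
  Position 3: 'd' vs 'd' => same
Positions that differ: 2

2


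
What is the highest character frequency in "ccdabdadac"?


Input: ccdabdadac
Character counts:
  'a': 3
  'b': 1
  'c': 3
  'd': 3
Maximum frequency: 3

3


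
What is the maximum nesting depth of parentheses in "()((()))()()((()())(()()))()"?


Input: "()((()))()()((()())(()()))()"
Tracking depth:
  Position 0 '(': depth becomes 1
  Position 1 ')': depth becomes 0
  Position 2 '(': depth becomes 1
  Position 3 '(': depth becomes 2
  Position 4 '(': depth becomes 3
  Position 5 ')': depth becomes 2
  Position 6 ')': depth becomes 1
  Position 7 ')': depth becomes 0
  Position 8 '(': depth becomes 1
  Position 9 ')': depth becomes 0
  Position 10 '(': depth becomes 1
  Position 11 ')': depth becomes 0
  Position 12 '(': depth becomes 1
  Position 13 '(': depth becomes 2
  Position 14 '(': depth becomes 3
  Position 15 ')': depth becomes 2
  Position 16 '(': depth becomes 3
  Position 17 ')': depth becomes 2
  Position 18 ')': depth becomes 1
  Position 19 '(': depth becomes 2
  Position 20 '(': depth becomes 3
  Position 21 ')': depth becomes 2
  Position 22 '(': depth becomes 3
  Position 23 ')': depth becomes 2
  Position 24 ')': depth becomes 1
  Position 25 ')': depth becomes 0
  Position 26 '(': depth becomes 1
  Position 27 ')': depth becomes 0
Maximum depth reached: 3

3


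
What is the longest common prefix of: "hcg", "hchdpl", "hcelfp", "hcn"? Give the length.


Words: hcg, hchdpl, hcelfp, hcn
  Position 0: all 'h' => match
  Position 1: all 'c' => match
  Position 2: ('g', 'h', 'e', 'n') => mismatch, stop
LCP = "hc" (length 2)

2


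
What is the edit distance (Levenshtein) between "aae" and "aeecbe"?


Computing edit distance: "aae" -> "aeecbe"
DP table:
           a    e    e    c    b    e
      0    1    2    3    4    5    6
  a   1    0    1    2    3    4    5
  a   2    1    1    2    3    4    5
  e   3    2    1    1    2    3    4
Edit distance = dp[3][6] = 4

4


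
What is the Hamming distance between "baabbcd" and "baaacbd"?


Comparing "baabbcd" and "baaacbd" position by position:
  Position 0: 'b' vs 'b' => same
  Position 1: 'a' vs 'a' => same
  Position 2: 'a' vs 'a' => same
  Position 3: 'b' vs 'a' => differ
  Position 4: 'b' vs 'c' => differ
  Position 5: 'c' vs 'b' => differ
  Position 6: 'd' vs 'd' => same
Total differences (Hamming distance): 3

3


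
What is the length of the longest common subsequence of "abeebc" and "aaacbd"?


LCS of "abeebc" and "aaacbd"
DP table:
           a    a    a    c    b    d
      0    0    0    0    0    0    0
  a   0    1    1    1    1    1    1
  b   0    1    1    1    1    2    2
  e   0    1    1    1    1    2    2
  e   0    1    1    1    1    2    2
  b   0    1    1    1    1    2    2
  c   0    1    1    1    2    2    2
LCS length = dp[6][6] = 2

2


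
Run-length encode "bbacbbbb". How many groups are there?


Input: bbacbbbb
Scanning for consecutive runs:
  Group 1: 'b' x 2 (positions 0-1)
  Group 2: 'a' x 1 (positions 2-2)
  Group 3: 'c' x 1 (positions 3-3)
  Group 4: 'b' x 4 (positions 4-7)
Total groups: 4

4


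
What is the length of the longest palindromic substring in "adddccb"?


Input: "adddccb"
Checking substrings for palindromes:
  [1:4] "ddd" (len 3) => palindrome
  [1:3] "dd" (len 2) => palindrome
  [2:4] "dd" (len 2) => palindrome
  [4:6] "cc" (len 2) => palindrome
Longest palindromic substring: "ddd" with length 3

3


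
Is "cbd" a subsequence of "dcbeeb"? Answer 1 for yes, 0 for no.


Check if "cbd" is a subsequence of "dcbeeb"
Greedy scan:
  Position 0 ('d'): no match needed
  Position 1 ('c'): matches sub[0] = 'c'
  Position 2 ('b'): matches sub[1] = 'b'
  Position 3 ('e'): no match needed
  Position 4 ('e'): no match needed
  Position 5 ('b'): no match needed
Only matched 2/3 characters => not a subsequence

0


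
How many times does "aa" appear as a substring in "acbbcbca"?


Searching for "aa" in "acbbcbca"
Scanning each position:
  Position 0: "ac" => no
  Position 1: "cb" => no
  Position 2: "bb" => no
  Position 3: "bc" => no
  Position 4: "cb" => no
  Position 5: "bc" => no
  Position 6: "ca" => no
Total occurrences: 0

0


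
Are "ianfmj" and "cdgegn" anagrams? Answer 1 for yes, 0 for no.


Strings: "ianfmj", "cdgegn"
Sorted first:  afijmn
Sorted second: cdeggn
Differ at position 0: 'a' vs 'c' => not anagrams

0


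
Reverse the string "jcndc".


Input: jcndc
Reading characters right to left:
  Position 4: 'c'
  Position 3: 'd'
  Position 2: 'n'
  Position 1: 'c'
  Position 0: 'j'
Reversed: cdncj

cdncj


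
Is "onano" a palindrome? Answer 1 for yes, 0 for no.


Input: onano
Reversed: onano
  Compare pos 0 ('o') with pos 4 ('o'): match
  Compare pos 1 ('n') with pos 3 ('n'): match
Result: palindrome

1


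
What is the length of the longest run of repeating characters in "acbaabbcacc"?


Input: "acbaabbcacc"
Scanning for longest run:
  Position 1 ('c'): new char, reset run to 1
  Position 2 ('b'): new char, reset run to 1
  Position 3 ('a'): new char, reset run to 1
  Position 4 ('a'): continues run of 'a', length=2
  Position 5 ('b'): new char, reset run to 1
  Position 6 ('b'): continues run of 'b', length=2
  Position 7 ('c'): new char, reset run to 1
  Position 8 ('a'): new char, reset run to 1
  Position 9 ('c'): new char, reset run to 1
  Position 10 ('c'): continues run of 'c', length=2
Longest run: 'a' with length 2

2


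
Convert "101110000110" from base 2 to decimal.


Input: "101110000110" in base 2
Positional expansion:
  Digit '1' (value 1) x 2^11 = 2048
  Digit '0' (value 0) x 2^10 = 0
  Digit '1' (value 1) x 2^9 = 512
  Digit '1' (value 1) x 2^8 = 256
  Digit '1' (value 1) x 2^7 = 128
  Digit '0' (value 0) x 2^6 = 0
  Digit '0' (value 0) x 2^5 = 0
  Digit '0' (value 0) x 2^4 = 0
  Digit '0' (value 0) x 2^3 = 0
  Digit '1' (value 1) x 2^2 = 4
  Digit '1' (value 1) x 2^1 = 2
  Digit '0' (value 0) x 2^0 = 0
Sum = 2950

2950


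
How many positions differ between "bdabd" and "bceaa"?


Comparing "bdabd" and "bceaa" position by position:
  Position 0: 'b' vs 'b' => same
  Position 1: 'd' vs 'c' => DIFFER
  Position 2: 'a' vs 'e' => DIFFER
  Position 3: 'b' vs 'a' => DIFFER
  Position 4: 'd' vs 'a' => DIFFER
Positions that differ: 4

4


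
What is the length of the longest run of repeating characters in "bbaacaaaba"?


Input: "bbaacaaaba"
Scanning for longest run:
  Position 1 ('b'): continues run of 'b', length=2
  Position 2 ('a'): new char, reset run to 1
  Position 3 ('a'): continues run of 'a', length=2
  Position 4 ('c'): new char, reset run to 1
  Position 5 ('a'): new char, reset run to 1
  Position 6 ('a'): continues run of 'a', length=2
  Position 7 ('a'): continues run of 'a', length=3
  Position 8 ('b'): new char, reset run to 1
  Position 9 ('a'): new char, reset run to 1
Longest run: 'a' with length 3

3


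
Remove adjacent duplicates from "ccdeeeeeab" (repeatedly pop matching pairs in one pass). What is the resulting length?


Input: ccdeeeeeab
Stack-based adjacent duplicate removal:
  Read 'c': push. Stack: c
  Read 'c': matches stack top 'c' => pop. Stack: (empty)
  Read 'd': push. Stack: d
  Read 'e': push. Stack: de
  Read 'e': matches stack top 'e' => pop. Stack: d
  Read 'e': push. Stack: de
  Read 'e': matches stack top 'e' => pop. Stack: d
  Read 'e': push. Stack: de
  Read 'a': push. Stack: dea
  Read 'b': push. Stack: deab
Final stack: "deab" (length 4)

4


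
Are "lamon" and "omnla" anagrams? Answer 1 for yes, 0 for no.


Strings: "lamon", "omnla"
Sorted first:  almno
Sorted second: almno
Sorted forms match => anagrams

1


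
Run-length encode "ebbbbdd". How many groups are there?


Input: ebbbbdd
Scanning for consecutive runs:
  Group 1: 'e' x 1 (positions 0-0)
  Group 2: 'b' x 4 (positions 1-4)
  Group 3: 'd' x 2 (positions 5-6)
Total groups: 3

3


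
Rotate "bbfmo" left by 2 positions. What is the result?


Input: "bbfmo", rotate left by 2
First 2 characters: "bb"
Remaining characters: "fmo"
Concatenate remaining + first: "fmo" + "bb" = "fmobb"

fmobb


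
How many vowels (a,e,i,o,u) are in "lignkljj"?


Input: lignkljj
Checking each character:
  'l' at position 0: consonant
  'i' at position 1: vowel (running total: 1)
  'g' at position 2: consonant
  'n' at position 3: consonant
  'k' at position 4: consonant
  'l' at position 5: consonant
  'j' at position 6: consonant
  'j' at position 7: consonant
Total vowels: 1

1


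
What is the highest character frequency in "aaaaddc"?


Input: aaaaddc
Character counts:
  'a': 4
  'c': 1
  'd': 2
Maximum frequency: 4

4


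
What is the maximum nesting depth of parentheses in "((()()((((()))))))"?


Input: "((()()((((()))))))"
Tracking depth:
  Position 0 '(': depth becomes 1
  Position 1 '(': depth becomes 2
  Position 2 '(': depth becomes 3
  Position 3 ')': depth becomes 2
  Position 4 '(': depth becomes 3
  Position 5 ')': depth becomes 2
  Position 6 '(': depth becomes 3
  Position 7 '(': depth becomes 4
  Position 8 '(': depth becomes 5
  Position 9 '(': depth becomes 6
  Position 10 '(': depth becomes 7
  Position 11 ')': depth becomes 6
  Position 12 ')': depth becomes 5
  Position 13 ')': depth becomes 4
  Position 14 ')': depth becomes 3
  Position 15 ')': depth becomes 2
  Position 16 ')': depth becomes 1
  Position 17 ')': depth becomes 0
Maximum depth reached: 7

7


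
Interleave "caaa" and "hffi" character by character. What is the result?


Interleaving "caaa" and "hffi":
  Position 0: 'c' from first, 'h' from second => "ch"
  Position 1: 'a' from first, 'f' from second => "af"
  Position 2: 'a' from first, 'f' from second => "af"
  Position 3: 'a' from first, 'i' from second => "ai"
Result: chafafai

chafafai


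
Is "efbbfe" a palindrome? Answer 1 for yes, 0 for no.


Input: efbbfe
Reversed: efbbfe
  Compare pos 0 ('e') with pos 5 ('e'): match
  Compare pos 1 ('f') with pos 4 ('f'): match
  Compare pos 2 ('b') with pos 3 ('b'): match
Result: palindrome

1


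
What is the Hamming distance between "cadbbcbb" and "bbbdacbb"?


Comparing "cadbbcbb" and "bbbdacbb" position by position:
  Position 0: 'c' vs 'b' => differ
  Position 1: 'a' vs 'b' => differ
  Position 2: 'd' vs 'b' => differ
  Position 3: 'b' vs 'd' => differ
  Position 4: 'b' vs 'a' => differ
  Position 5: 'c' vs 'c' => same
  Position 6: 'b' vs 'b' => same
  Position 7: 'b' vs 'b' => same
Total differences (Hamming distance): 5

5


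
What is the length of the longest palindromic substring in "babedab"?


Input: "babedab"
Checking substrings for palindromes:
  [0:3] "bab" (len 3) => palindrome
Longest palindromic substring: "bab" with length 3

3


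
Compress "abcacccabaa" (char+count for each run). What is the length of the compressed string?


Input: abcacccabaa
Runs:
  'a' x 1 => "a1"
  'b' x 1 => "b1"
  'c' x 1 => "c1"
  'a' x 1 => "a1"
  'c' x 3 => "c3"
  'a' x 1 => "a1"
  'b' x 1 => "b1"
  'a' x 2 => "a2"
Compressed: "a1b1c1a1c3a1b1a2"
Compressed length: 16

16


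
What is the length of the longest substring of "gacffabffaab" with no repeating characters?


Input: "gacffabffaab"
Sliding window (track last position of each char):
  Position 0 ('g'): window [0,0] length 1 -- new best
  Position 1 ('a'): window [0,1] length 2 -- new best
  Position 2 ('c'): window [0,2] length 3 -- new best
  Position 3 ('f'): window [0,3] length 4 -- new best
  Position 4 ('f'): repeat (last at 3), move window start to 4
  Position 4 ('f'): window [4,4] length 1
  Position 5 ('a'): window [4,5] length 2
  Position 6 ('b'): window [4,6] length 3
  Position 7 ('f'): repeat (last at 4), move window start to 5
  Position 7 ('f'): window [5,7] length 3
  Position 8 ('f'): repeat (last at 7), move window start to 8
  Position 8 ('f'): window [8,8] length 1
  Position 9 ('a'): window [8,9] length 2
  Position 10 ('a'): repeat (last at 9), move window start to 10
  Position 10 ('a'): window [10,10] length 1
  Position 11 ('b'): window [10,11] length 2
Longest substring with no repeats: "gacf" with length 4

4


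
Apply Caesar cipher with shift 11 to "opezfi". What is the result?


Caesar cipher: shift "opezfi" by 11
  'o' (pos 14) + 11 = pos 25 = 'z'
  'p' (pos 15) + 11 = pos 0 = 'a'
  'e' (pos 4) + 11 = pos 15 = 'p'
  'z' (pos 25) + 11 = pos 10 = 'k'
  'f' (pos 5) + 11 = pos 16 = 'q'
  'i' (pos 8) + 11 = pos 19 = 't'
Result: zapkqt

zapkqt


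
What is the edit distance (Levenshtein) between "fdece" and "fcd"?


Computing edit distance: "fdece" -> "fcd"
DP table:
           f    c    d
      0    1    2    3
  f   1    0    1    2
  d   2    1    1    1
  e   3    2    2    2
  c   4    3    2    3
  e   5    4    3    3
Edit distance = dp[5][3] = 3

3


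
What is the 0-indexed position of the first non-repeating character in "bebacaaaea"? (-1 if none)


Input: bebacaaaea
Character frequencies:
  'a': 5
  'b': 2
  'c': 1
  'e': 2
Scanning left to right for freq == 1:
  Position 0 ('b'): freq=2, skip
  Position 1 ('e'): freq=2, skip
  Position 2 ('b'): freq=2, skip
  Position 3 ('a'): freq=5, skip
  Position 4 ('c'): unique! => answer = 4

4


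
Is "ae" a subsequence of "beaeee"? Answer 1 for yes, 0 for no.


Check if "ae" is a subsequence of "beaeee"
Greedy scan:
  Position 0 ('b'): no match needed
  Position 1 ('e'): no match needed
  Position 2 ('a'): matches sub[0] = 'a'
  Position 3 ('e'): matches sub[1] = 'e'
  Position 4 ('e'): no match needed
  Position 5 ('e'): no match needed
All 2 characters matched => is a subsequence

1


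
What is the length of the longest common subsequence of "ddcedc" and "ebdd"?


LCS of "ddcedc" and "ebdd"
DP table:
           e    b    d    d
      0    0    0    0    0
  d   0    0    0    1    1
  d   0    0    0    1    2
  c   0    0    0    1    2
  e   0    1    1    1    2
  d   0    1    1    2    2
  c   0    1    1    2    2
LCS length = dp[6][4] = 2

2


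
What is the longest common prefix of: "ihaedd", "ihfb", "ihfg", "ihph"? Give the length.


Words: ihaedd, ihfb, ihfg, ihph
  Position 0: all 'i' => match
  Position 1: all 'h' => match
  Position 2: ('a', 'f', 'f', 'p') => mismatch, stop
LCP = "ih" (length 2)

2


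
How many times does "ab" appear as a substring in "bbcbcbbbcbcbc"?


Searching for "ab" in "bbcbcbbbcbcbc"
Scanning each position:
  Position 0: "bb" => no
  Position 1: "bc" => no
  Position 2: "cb" => no
  Position 3: "bc" => no
  Position 4: "cb" => no
  Position 5: "bb" => no
  Position 6: "bb" => no
  Position 7: "bc" => no
  Position 8: "cb" => no
  Position 9: "bc" => no
  Position 10: "cb" => no
  Position 11: "bc" => no
Total occurrences: 0

0


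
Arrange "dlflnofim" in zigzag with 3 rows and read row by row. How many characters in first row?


Zigzag "dlflnofim" into 3 rows:
Placing characters:
  'd' => row 0
  'l' => row 1
  'f' => row 2
  'l' => row 1
  'n' => row 0
  'o' => row 1
  'f' => row 2
  'i' => row 1
  'm' => row 0
Rows:
  Row 0: "dnm"
  Row 1: "lloi"
  Row 2: "ff"
First row length: 3

3


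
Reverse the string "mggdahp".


Input: mggdahp
Reading characters right to left:
  Position 6: 'p'
  Position 5: 'h'
  Position 4: 'a'
  Position 3: 'd'
  Position 2: 'g'
  Position 1: 'g'
  Position 0: 'm'
Reversed: phadggm

phadggm


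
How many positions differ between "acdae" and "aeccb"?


Comparing "acdae" and "aeccb" position by position:
  Position 0: 'a' vs 'a' => same
  Position 1: 'c' vs 'e' => DIFFER
  Position 2: 'd' vs 'c' => DIFFER
  Position 3: 'a' vs 'c' => DIFFER
  Position 4: 'e' vs 'b' => DIFFER
Positions that differ: 4

4


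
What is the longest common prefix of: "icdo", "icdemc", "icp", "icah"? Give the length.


Words: icdo, icdemc, icp, icah
  Position 0: all 'i' => match
  Position 1: all 'c' => match
  Position 2: ('d', 'd', 'p', 'a') => mismatch, stop
LCP = "ic" (length 2)

2


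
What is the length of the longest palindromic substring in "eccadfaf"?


Input: "eccadfaf"
Checking substrings for palindromes:
  [5:8] "faf" (len 3) => palindrome
  [1:3] "cc" (len 2) => palindrome
Longest palindromic substring: "faf" with length 3

3


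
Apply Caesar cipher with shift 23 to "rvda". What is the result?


Caesar cipher: shift "rvda" by 23
  'r' (pos 17) + 23 = pos 14 = 'o'
  'v' (pos 21) + 23 = pos 18 = 's'
  'd' (pos 3) + 23 = pos 0 = 'a'
  'a' (pos 0) + 23 = pos 23 = 'x'
Result: osax

osax


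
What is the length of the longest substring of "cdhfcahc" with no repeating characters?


Input: "cdhfcahc"
Sliding window (track last position of each char):
  Position 0 ('c'): window [0,0] length 1 -- new best
  Position 1 ('d'): window [0,1] length 2 -- new best
  Position 2 ('h'): window [0,2] length 3 -- new best
  Position 3 ('f'): window [0,3] length 4 -- new best
  Position 4 ('c'): repeat (last at 0), move window start to 1
  Position 4 ('c'): window [1,4] length 4
  Position 5 ('a'): window [1,5] length 5 -- new best
  Position 6 ('h'): repeat (last at 2), move window start to 3
  Position 6 ('h'): window [3,6] length 4
  Position 7 ('c'): repeat (last at 4), move window start to 5
  Position 7 ('c'): window [5,7] length 3
Longest substring with no repeats: "dhfca" with length 5

5


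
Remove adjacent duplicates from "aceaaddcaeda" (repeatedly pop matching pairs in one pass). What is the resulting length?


Input: aceaaddcaeda
Stack-based adjacent duplicate removal:
  Read 'a': push. Stack: a
  Read 'c': push. Stack: ac
  Read 'e': push. Stack: ace
  Read 'a': push. Stack: acea
  Read 'a': matches stack top 'a' => pop. Stack: ace
  Read 'd': push. Stack: aced
  Read 'd': matches stack top 'd' => pop. Stack: ace
  Read 'c': push. Stack: acec
  Read 'a': push. Stack: aceca
  Read 'e': push. Stack: acecae
  Read 'd': push. Stack: acecaed
  Read 'a': push. Stack: acecaeda
Final stack: "acecaeda" (length 8)

8


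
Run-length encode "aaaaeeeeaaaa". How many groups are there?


Input: aaaaeeeeaaaa
Scanning for consecutive runs:
  Group 1: 'a' x 4 (positions 0-3)
  Group 2: 'e' x 4 (positions 4-7)
  Group 3: 'a' x 4 (positions 8-11)
Total groups: 3

3


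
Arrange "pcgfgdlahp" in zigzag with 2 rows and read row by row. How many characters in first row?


Zigzag "pcgfgdlahp" into 2 rows:
Placing characters:
  'p' => row 0
  'c' => row 1
  'g' => row 0
  'f' => row 1
  'g' => row 0
  'd' => row 1
  'l' => row 0
  'a' => row 1
  'h' => row 0
  'p' => row 1
Rows:
  Row 0: "pgglh"
  Row 1: "cfdap"
First row length: 5

5


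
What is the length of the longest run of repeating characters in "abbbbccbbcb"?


Input: "abbbbccbbcb"
Scanning for longest run:
  Position 1 ('b'): new char, reset run to 1
  Position 2 ('b'): continues run of 'b', length=2
  Position 3 ('b'): continues run of 'b', length=3
  Position 4 ('b'): continues run of 'b', length=4
  Position 5 ('c'): new char, reset run to 1
  Position 6 ('c'): continues run of 'c', length=2
  Position 7 ('b'): new char, reset run to 1
  Position 8 ('b'): continues run of 'b', length=2
  Position 9 ('c'): new char, reset run to 1
  Position 10 ('b'): new char, reset run to 1
Longest run: 'b' with length 4

4


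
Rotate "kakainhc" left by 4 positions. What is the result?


Input: "kakainhc", rotate left by 4
First 4 characters: "kaka"
Remaining characters: "inhc"
Concatenate remaining + first: "inhc" + "kaka" = "inhckaka"

inhckaka


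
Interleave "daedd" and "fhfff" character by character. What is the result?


Interleaving "daedd" and "fhfff":
  Position 0: 'd' from first, 'f' from second => "df"
  Position 1: 'a' from first, 'h' from second => "ah"
  Position 2: 'e' from first, 'f' from second => "ef"
  Position 3: 'd' from first, 'f' from second => "df"
  Position 4: 'd' from first, 'f' from second => "df"
Result: dfahefdfdf

dfahefdfdf


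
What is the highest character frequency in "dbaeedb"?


Input: dbaeedb
Character counts:
  'a': 1
  'b': 2
  'd': 2
  'e': 2
Maximum frequency: 2

2


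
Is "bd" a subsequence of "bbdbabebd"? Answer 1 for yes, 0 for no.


Check if "bd" is a subsequence of "bbdbabebd"
Greedy scan:
  Position 0 ('b'): matches sub[0] = 'b'
  Position 1 ('b'): no match needed
  Position 2 ('d'): matches sub[1] = 'd'
  Position 3 ('b'): no match needed
  Position 4 ('a'): no match needed
  Position 5 ('b'): no match needed
  Position 6 ('e'): no match needed
  Position 7 ('b'): no match needed
  Position 8 ('d'): no match needed
All 2 characters matched => is a subsequence

1


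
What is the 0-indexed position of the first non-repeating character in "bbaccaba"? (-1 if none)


Input: bbaccaba
Character frequencies:
  'a': 3
  'b': 3
  'c': 2
Scanning left to right for freq == 1:
  Position 0 ('b'): freq=3, skip
  Position 1 ('b'): freq=3, skip
  Position 2 ('a'): freq=3, skip
  Position 3 ('c'): freq=2, skip
  Position 4 ('c'): freq=2, skip
  Position 5 ('a'): freq=3, skip
  Position 6 ('b'): freq=3, skip
  Position 7 ('a'): freq=3, skip
  No unique character found => answer = -1

-1


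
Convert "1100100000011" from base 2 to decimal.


Input: "1100100000011" in base 2
Positional expansion:
  Digit '1' (value 1) x 2^12 = 4096
  Digit '1' (value 1) x 2^11 = 2048
  Digit '0' (value 0) x 2^10 = 0
  Digit '0' (value 0) x 2^9 = 0
  Digit '1' (value 1) x 2^8 = 256
  Digit '0' (value 0) x 2^7 = 0
  Digit '0' (value 0) x 2^6 = 0
  Digit '0' (value 0) x 2^5 = 0
  Digit '0' (value 0) x 2^4 = 0
  Digit '0' (value 0) x 2^3 = 0
  Digit '0' (value 0) x 2^2 = 0
  Digit '1' (value 1) x 2^1 = 2
  Digit '1' (value 1) x 2^0 = 1
Sum = 6403

6403


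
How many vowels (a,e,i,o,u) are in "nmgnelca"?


Input: nmgnelca
Checking each character:
  'n' at position 0: consonant
  'm' at position 1: consonant
  'g' at position 2: consonant
  'n' at position 3: consonant
  'e' at position 4: vowel (running total: 1)
  'l' at position 5: consonant
  'c' at position 6: consonant
  'a' at position 7: vowel (running total: 2)
Total vowels: 2

2


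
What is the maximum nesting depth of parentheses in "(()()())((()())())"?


Input: "(()()())((()())())"
Tracking depth:
  Position 0 '(': depth becomes 1
  Position 1 '(': depth becomes 2
  Position 2 ')': depth becomes 1
  Position 3 '(': depth becomes 2
  Position 4 ')': depth becomes 1
  Position 5 '(': depth becomes 2
  Position 6 ')': depth becomes 1
  Position 7 ')': depth becomes 0
  Position 8 '(': depth becomes 1
  Position 9 '(': depth becomes 2
  Position 10 '(': depth becomes 3
  Position 11 ')': depth becomes 2
  Position 12 '(': depth becomes 3
  Position 13 ')': depth becomes 2
  Position 14 ')': depth becomes 1
  Position 15 '(': depth becomes 2
  Position 16 ')': depth becomes 1
  Position 17 ')': depth becomes 0
Maximum depth reached: 3

3


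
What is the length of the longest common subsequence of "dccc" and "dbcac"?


LCS of "dccc" and "dbcac"
DP table:
           d    b    c    a    c
      0    0    0    0    0    0
  d   0    1    1    1    1    1
  c   0    1    1    2    2    2
  c   0    1    1    2    2    3
  c   0    1    1    2    2    3
LCS length = dp[4][5] = 3

3


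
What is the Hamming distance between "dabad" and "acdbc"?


Comparing "dabad" and "acdbc" position by position:
  Position 0: 'd' vs 'a' => differ
  Position 1: 'a' vs 'c' => differ
  Position 2: 'b' vs 'd' => differ
  Position 3: 'a' vs 'b' => differ
  Position 4: 'd' vs 'c' => differ
Total differences (Hamming distance): 5

5


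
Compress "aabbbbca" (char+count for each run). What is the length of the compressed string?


Input: aabbbbca
Runs:
  'a' x 2 => "a2"
  'b' x 4 => "b4"
  'c' x 1 => "c1"
  'a' x 1 => "a1"
Compressed: "a2b4c1a1"
Compressed length: 8

8


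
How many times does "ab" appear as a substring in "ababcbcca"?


Searching for "ab" in "ababcbcca"
Scanning each position:
  Position 0: "ab" => MATCH
  Position 1: "ba" => no
  Position 2: "ab" => MATCH
  Position 3: "bc" => no
  Position 4: "cb" => no
  Position 5: "bc" => no
  Position 6: "cc" => no
  Position 7: "ca" => no
Total occurrences: 2

2


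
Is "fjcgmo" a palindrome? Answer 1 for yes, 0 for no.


Input: fjcgmo
Reversed: omgcjf
  Compare pos 0 ('f') with pos 5 ('o'): MISMATCH
  Compare pos 1 ('j') with pos 4 ('m'): MISMATCH
  Compare pos 2 ('c') with pos 3 ('g'): MISMATCH
Result: not a palindrome

0


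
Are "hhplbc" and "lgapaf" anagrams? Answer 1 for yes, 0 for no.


Strings: "hhplbc", "lgapaf"
Sorted first:  bchhlp
Sorted second: aafglp
Differ at position 0: 'b' vs 'a' => not anagrams

0


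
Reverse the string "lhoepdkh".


Input: lhoepdkh
Reading characters right to left:
  Position 7: 'h'
  Position 6: 'k'
  Position 5: 'd'
  Position 4: 'p'
  Position 3: 'e'
  Position 2: 'o'
  Position 1: 'h'
  Position 0: 'l'
Reversed: hkdpeohl

hkdpeohl


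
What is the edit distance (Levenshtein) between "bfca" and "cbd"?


Computing edit distance: "bfca" -> "cbd"
DP table:
           c    b    d
      0    1    2    3
  b   1    1    1    2
  f   2    2    2    2
  c   3    2    3    3
  a   4    3    3    4
Edit distance = dp[4][3] = 4

4


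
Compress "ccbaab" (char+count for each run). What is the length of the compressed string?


Input: ccbaab
Runs:
  'c' x 2 => "c2"
  'b' x 1 => "b1"
  'a' x 2 => "a2"
  'b' x 1 => "b1"
Compressed: "c2b1a2b1"
Compressed length: 8

8


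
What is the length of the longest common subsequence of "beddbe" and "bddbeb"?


LCS of "beddbe" and "bddbeb"
DP table:
           b    d    d    b    e    b
      0    0    0    0    0    0    0
  b   0    1    1    1    1    1    1
  e   0    1    1    1    1    2    2
  d   0    1    2    2    2    2    2
  d   0    1    2    3    3    3    3
  b   0    1    2    3    4    4    4
  e   0    1    2    3    4    5    5
LCS length = dp[6][6] = 5

5


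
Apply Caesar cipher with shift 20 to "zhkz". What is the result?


Caesar cipher: shift "zhkz" by 20
  'z' (pos 25) + 20 = pos 19 = 't'
  'h' (pos 7) + 20 = pos 1 = 'b'
  'k' (pos 10) + 20 = pos 4 = 'e'
  'z' (pos 25) + 20 = pos 19 = 't'
Result: tbet

tbet


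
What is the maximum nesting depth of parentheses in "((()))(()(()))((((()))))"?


Input: "((()))(()(()))((((()))))"
Tracking depth:
  Position 0 '(': depth becomes 1
  Position 1 '(': depth becomes 2
  Position 2 '(': depth becomes 3
  Position 3 ')': depth becomes 2
  Position 4 ')': depth becomes 1
  Position 5 ')': depth becomes 0
  Position 6 '(': depth becomes 1
  Position 7 '(': depth becomes 2
  Position 8 ')': depth becomes 1
  Position 9 '(': depth becomes 2
  Position 10 '(': depth becomes 3
  Position 11 ')': depth becomes 2
  Position 12 ')': depth becomes 1
  Position 13 ')': depth becomes 0
  Position 14 '(': depth becomes 1
  Position 15 '(': depth becomes 2
  Position 16 '(': depth becomes 3
  Position 17 '(': depth becomes 4
  Position 18 '(': depth becomes 5
  Position 19 ')': depth becomes 4
  Position 20 ')': depth becomes 3
  Position 21 ')': depth becomes 2
  Position 22 ')': depth becomes 1
  Position 23 ')': depth becomes 0
Maximum depth reached: 5

5


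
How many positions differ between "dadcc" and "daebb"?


Comparing "dadcc" and "daebb" position by position:
  Position 0: 'd' vs 'd' => same
  Position 1: 'a' vs 'a' => same
  Position 2: 'd' vs 'e' => DIFFER
  Position 3: 'c' vs 'b' => DIFFER
  Position 4: 'c' vs 'b' => DIFFER
Positions that differ: 3

3


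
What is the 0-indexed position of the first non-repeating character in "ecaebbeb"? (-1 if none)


Input: ecaebbeb
Character frequencies:
  'a': 1
  'b': 3
  'c': 1
  'e': 3
Scanning left to right for freq == 1:
  Position 0 ('e'): freq=3, skip
  Position 1 ('c'): unique! => answer = 1

1


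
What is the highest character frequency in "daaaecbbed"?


Input: daaaecbbed
Character counts:
  'a': 3
  'b': 2
  'c': 1
  'd': 2
  'e': 2
Maximum frequency: 3

3


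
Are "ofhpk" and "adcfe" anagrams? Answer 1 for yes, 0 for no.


Strings: "ofhpk", "adcfe"
Sorted first:  fhkop
Sorted second: acdef
Differ at position 0: 'f' vs 'a' => not anagrams

0


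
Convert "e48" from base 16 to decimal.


Input: "e48" in base 16
Positional expansion:
  Digit 'e' (value 14) x 16^2 = 3584
  Digit '4' (value 4) x 16^1 = 64
  Digit '8' (value 8) x 16^0 = 8
Sum = 3656

3656


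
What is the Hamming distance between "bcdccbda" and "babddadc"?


Comparing "bcdccbda" and "babddadc" position by position:
  Position 0: 'b' vs 'b' => same
  Position 1: 'c' vs 'a' => differ
  Position 2: 'd' vs 'b' => differ
  Position 3: 'c' vs 'd' => differ
  Position 4: 'c' vs 'd' => differ
  Position 5: 'b' vs 'a' => differ
  Position 6: 'd' vs 'd' => same
  Position 7: 'a' vs 'c' => differ
Total differences (Hamming distance): 6

6


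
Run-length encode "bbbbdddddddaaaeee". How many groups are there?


Input: bbbbdddddddaaaeee
Scanning for consecutive runs:
  Group 1: 'b' x 4 (positions 0-3)
  Group 2: 'd' x 7 (positions 4-10)
  Group 3: 'a' x 3 (positions 11-13)
  Group 4: 'e' x 3 (positions 14-16)
Total groups: 4

4


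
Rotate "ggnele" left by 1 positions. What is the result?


Input: "ggnele", rotate left by 1
First 1 characters: "g"
Remaining characters: "gnele"
Concatenate remaining + first: "gnele" + "g" = "gneleg"

gneleg


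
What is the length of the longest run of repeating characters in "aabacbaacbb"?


Input: "aabacbaacbb"
Scanning for longest run:
  Position 1 ('a'): continues run of 'a', length=2
  Position 2 ('b'): new char, reset run to 1
  Position 3 ('a'): new char, reset run to 1
  Position 4 ('c'): new char, reset run to 1
  Position 5 ('b'): new char, reset run to 1
  Position 6 ('a'): new char, reset run to 1
  Position 7 ('a'): continues run of 'a', length=2
  Position 8 ('c'): new char, reset run to 1
  Position 9 ('b'): new char, reset run to 1
  Position 10 ('b'): continues run of 'b', length=2
Longest run: 'a' with length 2

2


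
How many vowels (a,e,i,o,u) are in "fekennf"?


Input: fekennf
Checking each character:
  'f' at position 0: consonant
  'e' at position 1: vowel (running total: 1)
  'k' at position 2: consonant
  'e' at position 3: vowel (running total: 2)
  'n' at position 4: consonant
  'n' at position 5: consonant
  'f' at position 6: consonant
Total vowels: 2

2


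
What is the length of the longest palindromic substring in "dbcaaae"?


Input: "dbcaaae"
Checking substrings for palindromes:
  [3:6] "aaa" (len 3) => palindrome
  [3:5] "aa" (len 2) => palindrome
  [4:6] "aa" (len 2) => palindrome
Longest palindromic substring: "aaa" with length 3

3


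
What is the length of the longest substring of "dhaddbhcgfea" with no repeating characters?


Input: "dhaddbhcgfea"
Sliding window (track last position of each char):
  Position 0 ('d'): window [0,0] length 1 -- new best
  Position 1 ('h'): window [0,1] length 2 -- new best
  Position 2 ('a'): window [0,2] length 3 -- new best
  Position 3 ('d'): repeat (last at 0), move window start to 1
  Position 3 ('d'): window [1,3] length 3
  Position 4 ('d'): repeat (last at 3), move window start to 4
  Position 4 ('d'): window [4,4] length 1
  Position 5 ('b'): window [4,5] length 2
  Position 6 ('h'): window [4,6] length 3
  Position 7 ('c'): window [4,7] length 4 -- new best
  Position 8 ('g'): window [4,8] length 5 -- new best
  Position 9 ('f'): window [4,9] length 6 -- new best
  Position 10 ('e'): window [4,10] length 7 -- new best
  Position 11 ('a'): window [4,11] length 8 -- new best
Longest substring with no repeats: "dbhcgfea" with length 8

8


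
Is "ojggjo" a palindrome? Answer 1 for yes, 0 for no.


Input: ojggjo
Reversed: ojggjo
  Compare pos 0 ('o') with pos 5 ('o'): match
  Compare pos 1 ('j') with pos 4 ('j'): match
  Compare pos 2 ('g') with pos 3 ('g'): match
Result: palindrome

1


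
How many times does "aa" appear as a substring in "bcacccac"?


Searching for "aa" in "bcacccac"
Scanning each position:
  Position 0: "bc" => no
  Position 1: "ca" => no
  Position 2: "ac" => no
  Position 3: "cc" => no
  Position 4: "cc" => no
  Position 5: "ca" => no
  Position 6: "ac" => no
Total occurrences: 0

0


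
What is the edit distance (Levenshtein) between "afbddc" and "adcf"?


Computing edit distance: "afbddc" -> "adcf"
DP table:
           a    d    c    f
      0    1    2    3    4
  a   1    0    1    2    3
  f   2    1    1    2    2
  b   3    2    2    2    3
  d   4    3    2    3    3
  d   5    4    3    3    4
  c   6    5    4    3    4
Edit distance = dp[6][4] = 4

4


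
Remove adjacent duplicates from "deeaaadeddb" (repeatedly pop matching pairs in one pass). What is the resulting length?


Input: deeaaadeddb
Stack-based adjacent duplicate removal:
  Read 'd': push. Stack: d
  Read 'e': push. Stack: de
  Read 'e': matches stack top 'e' => pop. Stack: d
  Read 'a': push. Stack: da
  Read 'a': matches stack top 'a' => pop. Stack: d
  Read 'a': push. Stack: da
  Read 'd': push. Stack: dad
  Read 'e': push. Stack: dade
  Read 'd': push. Stack: daded
  Read 'd': matches stack top 'd' => pop. Stack: dade
  Read 'b': push. Stack: dadeb
Final stack: "dadeb" (length 5)

5


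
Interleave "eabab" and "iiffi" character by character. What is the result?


Interleaving "eabab" and "iiffi":
  Position 0: 'e' from first, 'i' from second => "ei"
  Position 1: 'a' from first, 'i' from second => "ai"
  Position 2: 'b' from first, 'f' from second => "bf"
  Position 3: 'a' from first, 'f' from second => "af"
  Position 4: 'b' from first, 'i' from second => "bi"
Result: eiaibfafbi

eiaibfafbi


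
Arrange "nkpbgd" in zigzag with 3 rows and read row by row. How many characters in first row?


Zigzag "nkpbgd" into 3 rows:
Placing characters:
  'n' => row 0
  'k' => row 1
  'p' => row 2
  'b' => row 1
  'g' => row 0
  'd' => row 1
Rows:
  Row 0: "ng"
  Row 1: "kbd"
  Row 2: "p"
First row length: 2

2
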